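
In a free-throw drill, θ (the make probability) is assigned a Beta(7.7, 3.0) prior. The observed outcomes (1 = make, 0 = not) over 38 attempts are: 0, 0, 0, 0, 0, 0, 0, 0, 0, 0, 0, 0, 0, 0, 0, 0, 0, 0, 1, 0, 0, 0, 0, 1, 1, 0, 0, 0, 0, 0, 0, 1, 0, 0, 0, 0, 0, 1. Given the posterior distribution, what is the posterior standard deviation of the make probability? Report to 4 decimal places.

The Beta prior is conjugate to a Binomial/Bernoulli likelihood; the update adds successes to α and failures to β.
Posterior: Beta(α+k, β+n−k) = Beta(7.7+5, 3.0+33) = Beta(12.7, 36.0).
Var = αβ/((α+β)²(α+β+1)) = 12.7·36.0/(48.7²·49.7) = 0.00387875; SD = √0.00387875 = 0.0623.

0.0623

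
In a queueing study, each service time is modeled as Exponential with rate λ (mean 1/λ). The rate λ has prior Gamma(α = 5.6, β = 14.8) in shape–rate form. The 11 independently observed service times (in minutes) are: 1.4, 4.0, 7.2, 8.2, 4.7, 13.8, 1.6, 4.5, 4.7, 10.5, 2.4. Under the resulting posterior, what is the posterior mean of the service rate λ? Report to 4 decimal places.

With a Gamma(shape α, rate β) prior on the exponential rate λ, the posterior after n observations with total T = Σxᵢ is Gamma(α+n, β+T).
Sum of observations T = 63.0 minutes; n = 11.
Posterior: Gamma(5.6+11, 14.8+63.0) = Gamma(16.6, 77.8).
Posterior mean of λ = α/β = 16.6/77.8 = 0.2134.

0.2134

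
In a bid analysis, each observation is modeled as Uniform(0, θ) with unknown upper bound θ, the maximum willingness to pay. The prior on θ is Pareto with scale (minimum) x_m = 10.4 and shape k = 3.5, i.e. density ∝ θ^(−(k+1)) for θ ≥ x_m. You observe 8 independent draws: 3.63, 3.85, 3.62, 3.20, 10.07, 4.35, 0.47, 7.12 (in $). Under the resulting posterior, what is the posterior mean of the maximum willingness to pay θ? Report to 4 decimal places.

A Pareto(scale x_m, shape k) prior on the upper bound θ of Uniform(0, θ) is conjugate: posterior is Pareto(max(x_m, max xᵢ), k + n).
Sample maximum = 10.07; prior scale x_m = 10.4 → posterior scale = max = 10.40.
Posterior shape = 3.5 + 8 = 11.5.
E[θ|data] = k·x_m/(k−1) = 11.5·10.40/10.5 = 11.3905.

11.3905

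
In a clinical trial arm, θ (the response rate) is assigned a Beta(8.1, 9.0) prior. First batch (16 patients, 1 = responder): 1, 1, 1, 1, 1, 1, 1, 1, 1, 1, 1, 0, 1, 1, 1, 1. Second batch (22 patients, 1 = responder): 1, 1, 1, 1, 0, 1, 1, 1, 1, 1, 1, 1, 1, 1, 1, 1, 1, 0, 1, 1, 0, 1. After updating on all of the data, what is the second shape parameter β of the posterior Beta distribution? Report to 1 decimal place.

The Beta prior is conjugate to a Binomial/Bernoulli likelihood; the update adds successes to α and failures to β.
After batch 1: Beta(8.1+15, 9.0+1) = Beta(23.1, 10.0).
After batch 2: Beta(23.1+19, 10.0+3) = Beta(42.1, 13.0).
Posterior β = 13.0.

13.0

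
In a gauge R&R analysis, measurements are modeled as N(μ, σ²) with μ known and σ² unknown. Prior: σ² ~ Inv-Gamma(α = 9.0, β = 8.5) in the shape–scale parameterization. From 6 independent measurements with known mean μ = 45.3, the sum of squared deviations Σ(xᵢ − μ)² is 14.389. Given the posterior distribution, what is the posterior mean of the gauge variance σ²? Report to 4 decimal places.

1.4268

With known mean μ and an Inverse-Gamma(α, β) prior on σ², the Normal likelihood is conjugate: posterior is Inv-Gamma(α + n/2, β + Σ(xᵢ−μ)²/2).
Posterior: Inv-Gamma(9.0 + 6/2, 8.5 + 14.389/2) = Inv-Gamma(12.00, 15.6945).
E[σ²|data] = β/(α−1) = 15.6945/11.00 = 1.4268.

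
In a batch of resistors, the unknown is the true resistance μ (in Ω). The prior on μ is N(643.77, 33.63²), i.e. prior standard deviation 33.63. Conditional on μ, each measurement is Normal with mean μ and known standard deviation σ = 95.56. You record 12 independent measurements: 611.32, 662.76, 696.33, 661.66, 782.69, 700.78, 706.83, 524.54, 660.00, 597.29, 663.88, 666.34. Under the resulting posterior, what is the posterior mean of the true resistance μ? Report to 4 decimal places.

654.1903

For Normal data with known variance σ², a Normal(μ₀, σ₀²) prior on μ is conjugate. Posterior precision = 1/σ₀² + n/σ²; posterior mean is the precision-weighted average of μ₀ and x̄.
Σxᵢ = 611.32 + 662.76 + 696.33 + 661.66 + 782.69 + 700.78 + 706.83 + 524.54 + 660.00 + 597.29 + 663.88 + 666.34 = 7934.42, so n·x̄ = 7934.42.
σ₀² = 33.63² = 1130.9769, σ² = 95.56² = 9131.7136; σ² + n·σ₀² = 9131.7136 + 12·1130.9769 = 22703.4364.
Posterior mean = (μ₀/σ₀² + n·x̄/σ²)/(1/σ₀² + n/σ²) = (σ²·μ₀ + σ₀²·n·x̄)/(σ² + n·σ₀²) = (9131.7136·643.77 + 1130.9769·7934.42)/22703.4364 = 14852368.99917/22703.4364 = 654.1903.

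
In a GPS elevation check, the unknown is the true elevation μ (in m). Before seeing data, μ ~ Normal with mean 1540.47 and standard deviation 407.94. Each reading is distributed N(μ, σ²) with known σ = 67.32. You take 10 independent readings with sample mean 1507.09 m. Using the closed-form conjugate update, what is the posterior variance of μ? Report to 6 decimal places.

451.967397

For Normal data with known variance σ², a Normal(μ₀, σ₀²) prior on μ is conjugate. Posterior precision = 1/σ₀² + n/σ²; posterior mean is the precision-weighted average of μ₀ and x̄.
σ₀² = 407.94² = 166415.0436, σ² = 67.32² = 4531.9824; σ² + n·σ₀² = 4531.9824 + 10·166415.0436 = 1668682.4184.
Posterior precision = 1/σ₀² + n/σ² = 1/166415.0436 + 10/4531.9824 = (σ² + n·σ₀²)/(σ₀²σ²) = 1668682.4184/(166415.0436·4531.9824); posterior variance σₙ² = σ₀²σ²/(σ² + n·σ₀²) = 166415.0436·4531.9824/1668682.4184 = 451.967397.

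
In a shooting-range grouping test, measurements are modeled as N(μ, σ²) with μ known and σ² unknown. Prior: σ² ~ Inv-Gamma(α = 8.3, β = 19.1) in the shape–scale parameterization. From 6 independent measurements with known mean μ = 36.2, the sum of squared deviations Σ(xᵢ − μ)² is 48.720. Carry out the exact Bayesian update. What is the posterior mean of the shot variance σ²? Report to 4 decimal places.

With known mean μ and an Inverse-Gamma(α, β) prior on σ², the Normal likelihood is conjugate: posterior is Inv-Gamma(α + n/2, β + Σ(xᵢ−μ)²/2).
Posterior: Inv-Gamma(8.3 + 6/2, 19.1 + 48.720/2) = Inv-Gamma(11.30, 43.4600).
E[σ²|data] = β/(α−1) = 43.4600/10.30 = 4.2194.

4.2194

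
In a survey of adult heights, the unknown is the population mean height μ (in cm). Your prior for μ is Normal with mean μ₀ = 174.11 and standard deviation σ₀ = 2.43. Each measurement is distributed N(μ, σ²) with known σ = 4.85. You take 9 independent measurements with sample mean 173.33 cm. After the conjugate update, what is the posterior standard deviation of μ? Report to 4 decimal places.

For Normal data with known variance σ², a Normal(μ₀, σ₀²) prior on μ is conjugate. Posterior precision = 1/σ₀² + n/σ²; posterior mean is the precision-weighted average of μ₀ and x̄.
σ₀² = 2.43² = 5.9049, σ² = 4.85² = 23.5225; σ² + n·σ₀² = 23.5225 + 9·5.9049 = 76.6666.
Posterior precision = 1/σ₀² + n/σ² = 1/5.9049 + 9/23.5225 = (σ² + n·σ₀²)/(σ₀²σ²) = 76.6666/(5.9049·23.5225); posterior variance σₙ² = σ₀²σ²/(σ² + n·σ₀²) = 5.9049·23.5225/76.6666 = 1.811715.
Posterior SD = √σₙ² = √(5.9049·23.5225/76.6666) = 1.3460.

1.3460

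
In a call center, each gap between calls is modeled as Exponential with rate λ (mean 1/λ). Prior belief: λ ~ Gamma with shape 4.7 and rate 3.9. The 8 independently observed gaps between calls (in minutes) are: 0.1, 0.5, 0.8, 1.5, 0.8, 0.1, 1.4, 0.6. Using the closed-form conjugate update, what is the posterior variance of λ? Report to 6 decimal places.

With a Gamma(shape α, rate β) prior on the exponential rate λ, the posterior after n observations with total T = Σxᵢ is Gamma(α+n, β+T).
Sum of observations T = 5.8 minutes; n = 8.
Posterior: Gamma(4.7+8, 3.9+5.8) = Gamma(12.7, 9.7).
Var = α/β² = 0.134977.

0.134977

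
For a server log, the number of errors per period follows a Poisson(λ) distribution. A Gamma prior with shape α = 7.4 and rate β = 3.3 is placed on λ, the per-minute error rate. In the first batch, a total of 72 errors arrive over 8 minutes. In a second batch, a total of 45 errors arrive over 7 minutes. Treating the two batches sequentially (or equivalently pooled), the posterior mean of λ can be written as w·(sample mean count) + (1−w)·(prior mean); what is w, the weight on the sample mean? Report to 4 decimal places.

With a Gamma(shape α, rate β) prior, the Poisson likelihood is conjugate: the posterior is Gamma(α + ΣXᵢ, β + n).
Total number of minutes: n = 8 + 7 = 15.
Posterior mean = (α₀+S)/(β₀+n) = [n/(β₀+n)]·(S/n) + [β₀/(β₀+n)]·(α₀/β₀), so only n and β₀ enter the weight.
Weight on data w = n/(β₀+n) = 15/(3.3+15) = 15/18.3 = 0.8197.

0.8197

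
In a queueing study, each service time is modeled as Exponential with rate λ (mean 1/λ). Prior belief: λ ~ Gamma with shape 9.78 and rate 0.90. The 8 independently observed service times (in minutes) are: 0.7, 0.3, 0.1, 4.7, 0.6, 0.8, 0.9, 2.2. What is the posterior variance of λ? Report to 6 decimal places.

0.141741

With a Gamma(shape α, rate β) prior on the exponential rate λ, the posterior after n observations with total T = Σxᵢ is Gamma(α+n, β+T).
Sum of observations T = 10.3 minutes; n = 8.
Posterior: Gamma(9.78+8, 0.90+10.3) = Gamma(17.78, 11.20).
Var = α/β² = 0.141741.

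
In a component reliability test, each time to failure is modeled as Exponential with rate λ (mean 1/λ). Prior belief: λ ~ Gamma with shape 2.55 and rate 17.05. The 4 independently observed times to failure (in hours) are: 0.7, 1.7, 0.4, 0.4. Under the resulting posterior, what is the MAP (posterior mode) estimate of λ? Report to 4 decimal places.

0.2741

With a Gamma(shape α, rate β) prior on the exponential rate λ, the posterior after n observations with total T = Σxᵢ is Gamma(α+n, β+T).
Sum of observations T = 3.2 hours; n = 4.
Posterior: Gamma(2.55+4, 17.05+3.2) = Gamma(6.55, 20.25).
Mode = (α−1)/β = 0.2741.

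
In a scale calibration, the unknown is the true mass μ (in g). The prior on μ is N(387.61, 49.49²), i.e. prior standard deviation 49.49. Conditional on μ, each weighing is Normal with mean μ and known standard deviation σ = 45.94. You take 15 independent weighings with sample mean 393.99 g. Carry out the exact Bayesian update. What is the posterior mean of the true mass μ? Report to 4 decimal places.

For Normal data with known variance σ², a Normal(μ₀, σ₀²) prior on μ is conjugate. Posterior precision = 1/σ₀² + n/σ²; posterior mean is the precision-weighted average of μ₀ and x̄.
n·x̄ = 15·393.99 = 5909.85.
σ₀² = 49.49² = 2449.2601, σ² = 45.94² = 2110.4836; σ² + n·σ₀² = 2110.4836 + 15·2449.2601 = 38849.3851.
Posterior mean = (μ₀/σ₀² + n·x̄/σ²)/(1/σ₀² + n/σ²) = (σ²·μ₀ + σ₀²·n·x̄)/(σ² + n·σ₀²) = (2110.4836·387.61 + 2449.2601·5909.85)/38849.3851 = 15292804.350181/38849.3851 = 393.6434.

393.6434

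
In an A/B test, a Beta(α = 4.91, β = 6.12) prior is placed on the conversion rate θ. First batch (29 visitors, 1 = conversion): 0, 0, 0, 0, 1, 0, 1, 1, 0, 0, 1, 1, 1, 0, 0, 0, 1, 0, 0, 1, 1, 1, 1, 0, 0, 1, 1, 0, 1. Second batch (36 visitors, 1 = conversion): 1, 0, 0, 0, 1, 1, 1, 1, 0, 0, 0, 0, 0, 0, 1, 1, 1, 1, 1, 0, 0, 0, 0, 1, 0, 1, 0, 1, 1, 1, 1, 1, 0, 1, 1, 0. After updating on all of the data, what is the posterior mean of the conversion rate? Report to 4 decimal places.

The Beta prior is conjugate to a Binomial/Bernoulli likelihood; the update adds successes to α and failures to β.
After batch 1: Beta(4.91+14, 6.12+15) = Beta(18.91, 21.12).
After batch 2: Beta(18.91+19, 21.12+17) = Beta(37.91, 38.12).
Posterior mean = α/(α+β) = 37.91/76.03 = 0.4986.

0.4986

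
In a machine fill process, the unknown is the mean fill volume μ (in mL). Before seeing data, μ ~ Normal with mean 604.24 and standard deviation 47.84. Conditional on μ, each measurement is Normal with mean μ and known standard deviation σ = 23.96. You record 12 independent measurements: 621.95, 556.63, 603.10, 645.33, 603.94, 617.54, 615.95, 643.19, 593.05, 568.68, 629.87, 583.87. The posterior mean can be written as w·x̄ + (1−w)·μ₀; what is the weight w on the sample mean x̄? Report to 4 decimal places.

0.9795

For Normal data with known variance σ², a Normal(μ₀, σ₀²) prior on μ is conjugate. Posterior precision = 1/σ₀² + n/σ²; posterior mean is the precision-weighted average of μ₀ and x̄.
σ₀² = 47.84² = 2288.6656, σ² = 23.96² = 574.0816. Prior precision 1/σ₀² = 1/2288.6656; data precision n/σ² = 12/574.0816.
w = (n/σ²)/(1/σ₀² + n/σ²) = n·σ₀²/(σ² + n·σ₀²) = 12·2288.6656/(574.0816 + 12·2288.6656) = 27463.9872/28038.0688 = 0.9795.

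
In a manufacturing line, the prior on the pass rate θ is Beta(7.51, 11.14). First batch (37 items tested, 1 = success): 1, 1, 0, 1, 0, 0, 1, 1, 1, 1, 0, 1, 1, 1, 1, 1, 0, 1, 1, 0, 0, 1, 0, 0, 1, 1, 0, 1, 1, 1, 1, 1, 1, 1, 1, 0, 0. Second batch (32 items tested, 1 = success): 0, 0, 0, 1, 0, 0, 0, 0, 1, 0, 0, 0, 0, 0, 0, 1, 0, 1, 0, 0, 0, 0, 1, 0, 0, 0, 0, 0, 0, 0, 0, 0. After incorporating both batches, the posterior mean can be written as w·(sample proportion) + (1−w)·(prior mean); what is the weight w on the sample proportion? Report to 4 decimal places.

0.7872

The Beta prior is conjugate to a Binomial/Bernoulli likelihood; the update adds successes to α and failures to β.
Total number of items tested: n = 37 + 32 = 69.
Posterior mean = (α₀+k)/(α₀+β₀+n) = [n/(α₀+β₀+n)]·(k/n) + [(α₀+β₀)/(α₀+β₀+n)]·α₀/(α₀+β₀), so only n and the prior enter the weight.
The weight on the data is w = n/(α₀+β₀+n) = 69/(7.51+11.14+69) = 69/87.65 = 0.7872.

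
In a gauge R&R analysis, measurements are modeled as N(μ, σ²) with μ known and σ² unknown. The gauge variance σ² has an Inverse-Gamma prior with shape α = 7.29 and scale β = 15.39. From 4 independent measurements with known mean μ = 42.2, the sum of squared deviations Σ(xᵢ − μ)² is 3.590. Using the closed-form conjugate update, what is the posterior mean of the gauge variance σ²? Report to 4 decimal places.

With known mean μ and an Inverse-Gamma(α, β) prior on σ², the Normal likelihood is conjugate: posterior is Inv-Gamma(α + n/2, β + Σ(xᵢ−μ)²/2).
Posterior: Inv-Gamma(7.29 + 4/2, 15.39 + 3.590/2) = Inv-Gamma(9.29, 17.1850).
E[σ²|data] = β/(α−1) = 17.1850/8.29 = 2.0730.

2.0730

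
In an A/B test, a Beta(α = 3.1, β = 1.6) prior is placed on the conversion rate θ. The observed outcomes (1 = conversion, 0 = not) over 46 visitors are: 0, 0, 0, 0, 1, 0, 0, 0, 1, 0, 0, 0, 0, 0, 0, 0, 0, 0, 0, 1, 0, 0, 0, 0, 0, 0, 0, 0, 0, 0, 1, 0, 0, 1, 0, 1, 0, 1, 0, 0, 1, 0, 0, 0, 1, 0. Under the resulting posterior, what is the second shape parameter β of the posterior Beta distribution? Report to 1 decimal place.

38.6

The Beta prior is conjugate to a Binomial/Bernoulli likelihood; the update adds successes to α and failures to β.
Posterior: Beta(α+k, β+n−k) = Beta(3.1+9, 1.6+37) = Beta(12.1, 38.6).
Posterior β = 38.6.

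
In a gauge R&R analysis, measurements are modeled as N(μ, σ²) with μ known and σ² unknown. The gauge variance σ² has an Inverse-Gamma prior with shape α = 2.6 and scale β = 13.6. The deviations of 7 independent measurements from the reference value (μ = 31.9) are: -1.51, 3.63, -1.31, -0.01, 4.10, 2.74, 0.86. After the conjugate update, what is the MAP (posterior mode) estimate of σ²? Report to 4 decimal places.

With known mean μ and an Inverse-Gamma(α, β) prior on σ², the Normal likelihood is conjugate: posterior is Inv-Gamma(α + n/2, β + Σ(xᵢ−μ)²/2).
Σ(xᵢ−μ)² = (-1.51)² + (3.63)² + (-1.31)² + (-0.01)² + (4.10)² + (2.74)² + (0.86)² = 42.2304.
Posterior: Inv-Gamma(2.6 + 7/2, 13.6 + 42.2304/2) = Inv-Gamma(6.10, 34.71520).
Mode = β/(α+1) = 34.71520/7.10 = 4.8895.

4.8895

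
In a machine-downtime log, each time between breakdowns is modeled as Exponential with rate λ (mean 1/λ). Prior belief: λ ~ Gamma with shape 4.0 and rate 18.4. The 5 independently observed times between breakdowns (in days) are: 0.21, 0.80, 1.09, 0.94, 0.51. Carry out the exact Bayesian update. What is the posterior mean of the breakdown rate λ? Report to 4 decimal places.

With a Gamma(shape α, rate β) prior on the exponential rate λ, the posterior after n observations with total T = Σxᵢ is Gamma(α+n, β+T).
Sum of observations T = 3.55 days; n = 5.
Posterior: Gamma(4.0+5, 18.4+3.55) = Gamma(9.0, 21.95).
Posterior mean of λ = α/β = 9.0/21.95 = 0.4100.

0.4100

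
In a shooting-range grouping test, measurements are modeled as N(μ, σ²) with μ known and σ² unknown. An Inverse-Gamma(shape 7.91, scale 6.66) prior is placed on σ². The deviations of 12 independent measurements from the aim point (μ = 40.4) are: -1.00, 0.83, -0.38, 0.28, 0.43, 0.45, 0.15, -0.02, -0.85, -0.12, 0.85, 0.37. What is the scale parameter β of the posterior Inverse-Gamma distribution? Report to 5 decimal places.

With known mean μ and an Inverse-Gamma(α, β) prior on σ², the Normal likelihood is conjugate: posterior is Inv-Gamma(α + n/2, β + Σ(xᵢ−μ)²/2).
Σ(xᵢ−μ)² = (-1.00)² + (0.83)² + (-0.38)² + (0.28)² + (0.43)² + (0.45)² + (0.15)² + (-0.02)² + (-0.85)² + (-0.12)² + (0.85)² + (0.37)² = 3.9183.
Posterior: Inv-Gamma(7.91 + 12/2, 6.66 + 3.9183/2) = Inv-Gamma(13.91, 8.61915).
Posterior β = 8.61915.

8.61915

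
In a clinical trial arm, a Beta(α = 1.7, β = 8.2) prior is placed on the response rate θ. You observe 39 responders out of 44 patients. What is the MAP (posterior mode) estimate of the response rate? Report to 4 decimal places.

0.7649

The Beta prior is conjugate to a Binomial/Bernoulli likelihood; the update adds successes to α and failures to β.
Posterior: Beta(α+k, β+n−k) = Beta(1.7+39, 8.2+5) = Beta(40.7, 13.2).
Mode of Beta(a,b) for a,b>1 is (a−1)/(a+b−2) = 39.7/51.9 = 0.7649.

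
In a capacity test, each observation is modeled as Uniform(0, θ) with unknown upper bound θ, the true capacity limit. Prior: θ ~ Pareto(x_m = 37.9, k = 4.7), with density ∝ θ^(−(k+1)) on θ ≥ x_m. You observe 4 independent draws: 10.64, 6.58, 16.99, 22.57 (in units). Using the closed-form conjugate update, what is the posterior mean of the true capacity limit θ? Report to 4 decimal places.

A Pareto(scale x_m, shape k) prior on the upper bound θ of Uniform(0, θ) is conjugate: posterior is Pareto(max(x_m, max xᵢ), k + n).
Sample maximum = 22.57; prior scale x_m = 37.9 → posterior scale = max = 37.90.
Posterior shape = 4.7 + 4 = 8.7.
E[θ|data] = k·x_m/(k−1) = 8.7·37.90/7.7 = 42.8221.

42.8221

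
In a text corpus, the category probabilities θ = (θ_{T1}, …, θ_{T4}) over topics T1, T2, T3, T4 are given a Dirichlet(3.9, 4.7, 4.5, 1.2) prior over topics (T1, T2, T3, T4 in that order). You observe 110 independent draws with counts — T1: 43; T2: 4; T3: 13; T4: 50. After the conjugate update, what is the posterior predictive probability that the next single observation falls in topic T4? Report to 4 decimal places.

The Dirichlet prior is conjugate to the Multinomial likelihood: each posterior αⱼ = prior αⱼ + observed count nⱼ.
Posterior concentration: (46.9, 8.7, 17.5, 51.2), total = 124.3.
P(next = T4 | data) = α_{T4}/Σα = 0.4119.

0.4119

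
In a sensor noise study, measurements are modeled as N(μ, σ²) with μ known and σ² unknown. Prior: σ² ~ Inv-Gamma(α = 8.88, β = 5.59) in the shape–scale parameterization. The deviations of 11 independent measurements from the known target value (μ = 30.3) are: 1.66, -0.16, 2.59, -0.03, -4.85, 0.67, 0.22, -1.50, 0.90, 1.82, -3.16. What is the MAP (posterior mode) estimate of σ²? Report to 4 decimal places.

1.9847

With known mean μ and an Inverse-Gamma(α, β) prior on σ², the Normal likelihood is conjugate: posterior is Inv-Gamma(α + n/2, β + Σ(xᵢ−μ)²/2).
Σ(xᵢ−μ)² = (1.66)² + (-0.16)² + (2.59)² + (-0.03)² + (-4.85)² + (0.67)² + (0.22)² + (-1.50)² + (0.90)² + (1.82)² + (-3.16)² = 49.8680.
Posterior: Inv-Gamma(8.88 + 11/2, 5.59 + 49.8680/2) = Inv-Gamma(14.38, 30.52400).
Mode = β/(α+1) = 30.52400/15.38 = 1.9847.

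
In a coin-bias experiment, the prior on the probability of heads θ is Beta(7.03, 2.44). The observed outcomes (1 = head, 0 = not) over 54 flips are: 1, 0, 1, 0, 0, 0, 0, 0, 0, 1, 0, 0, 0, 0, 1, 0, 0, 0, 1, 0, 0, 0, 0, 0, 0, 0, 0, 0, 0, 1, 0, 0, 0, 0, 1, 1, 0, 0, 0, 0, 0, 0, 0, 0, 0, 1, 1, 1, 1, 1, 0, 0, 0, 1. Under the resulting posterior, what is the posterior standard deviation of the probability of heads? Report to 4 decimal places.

The Beta prior is conjugate to a Binomial/Bernoulli likelihood; the update adds successes to α and failures to β.
Posterior: Beta(α+k, β+n−k) = Beta(7.03+14, 2.44+40) = Beta(21.03, 42.44).
Var = αβ/((α+β)²(α+β+1)) = 21.03·42.44/(63.47²·64.47) = 0.00343653; SD = √0.00343653 = 0.0586.

0.0586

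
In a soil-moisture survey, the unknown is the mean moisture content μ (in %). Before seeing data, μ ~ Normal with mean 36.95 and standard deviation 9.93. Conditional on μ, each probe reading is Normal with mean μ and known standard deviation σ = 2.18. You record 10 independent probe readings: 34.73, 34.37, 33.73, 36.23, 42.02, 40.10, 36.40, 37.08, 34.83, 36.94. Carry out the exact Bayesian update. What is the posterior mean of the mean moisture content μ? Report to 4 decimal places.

36.6445

For Normal data with known variance σ², a Normal(μ₀, σ₀²) prior on μ is conjugate. Posterior precision = 1/σ₀² + n/σ²; posterior mean is the precision-weighted average of μ₀ and x̄.
Σxᵢ = 34.73 + 34.37 + 33.73 + 36.23 + 42.02 + 40.10 + 36.40 + 37.08 + 34.83 + 36.94 = 366.43, so n·x̄ = 366.43.
σ₀² = 9.93² = 98.6049, σ² = 2.18² = 4.7524; σ² + n·σ₀² = 4.7524 + 10·98.6049 = 990.8014.
Posterior mean = (μ₀/σ₀² + n·x̄/σ²)/(1/σ₀² + n/σ²) = (σ²·μ₀ + σ₀²·n·x̄)/(σ² + n·σ₀²) = (4.7524·36.95 + 98.6049·366.43)/990.8014 = 36307.394687/990.8014 = 36.6445.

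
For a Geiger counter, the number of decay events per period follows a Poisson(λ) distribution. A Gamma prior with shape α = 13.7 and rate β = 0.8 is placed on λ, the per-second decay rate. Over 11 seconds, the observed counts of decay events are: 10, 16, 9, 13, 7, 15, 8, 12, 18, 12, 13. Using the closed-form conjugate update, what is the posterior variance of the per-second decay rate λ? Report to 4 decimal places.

With a Gamma(shape α, rate β) prior, the Poisson likelihood is conjugate: the posterior is Gamma(α + ΣXᵢ, β + n).
Sum of counts S = 133 over n = 11 seconds.
Posterior: Gamma(α+S, β+n) = Gamma(13.7+133, 0.8+11) = Gamma(146.7, 11.8).
Var = α/β² = 146.7/11.8² = 1.0536.

1.0536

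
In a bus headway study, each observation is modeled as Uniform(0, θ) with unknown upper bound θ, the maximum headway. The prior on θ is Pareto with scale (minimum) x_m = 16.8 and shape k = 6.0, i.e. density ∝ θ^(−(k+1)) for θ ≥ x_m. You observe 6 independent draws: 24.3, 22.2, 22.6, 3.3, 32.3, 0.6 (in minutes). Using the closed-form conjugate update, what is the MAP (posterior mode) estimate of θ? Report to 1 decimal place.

32.3

A Pareto(scale x_m, shape k) prior on the upper bound θ of Uniform(0, θ) is conjugate: posterior is Pareto(max(x_m, max xᵢ), k + n).
Sample maximum = 32.3; prior scale x_m = 16.8 → posterior scale = max = 32.3.
Posterior shape = 6.0 + 6 = 12.0.
The Pareto density is decreasing on [x_m, ∞), so the mode is x_m = 32.3.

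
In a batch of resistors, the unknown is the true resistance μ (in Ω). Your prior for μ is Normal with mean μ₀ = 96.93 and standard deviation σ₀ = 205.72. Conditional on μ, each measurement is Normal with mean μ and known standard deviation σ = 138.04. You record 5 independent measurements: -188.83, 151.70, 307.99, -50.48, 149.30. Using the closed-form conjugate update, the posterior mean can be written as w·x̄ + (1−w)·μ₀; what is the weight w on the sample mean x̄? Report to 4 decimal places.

0.9174

For Normal data with known variance σ², a Normal(μ₀, σ₀²) prior on μ is conjugate. Posterior precision = 1/σ₀² + n/σ²; posterior mean is the precision-weighted average of μ₀ and x̄.
σ₀² = 205.72² = 42320.7184, σ² = 138.04² = 19055.0416. Prior precision 1/σ₀² = 1/42320.7184; data precision n/σ² = 5/19055.0416.
w = (n/σ²)/(1/σ₀² + n/σ²) = n·σ₀²/(σ² + n·σ₀²) = 5·42320.7184/(19055.0416 + 5·42320.7184) = 211603.592/230658.6336 = 0.9174.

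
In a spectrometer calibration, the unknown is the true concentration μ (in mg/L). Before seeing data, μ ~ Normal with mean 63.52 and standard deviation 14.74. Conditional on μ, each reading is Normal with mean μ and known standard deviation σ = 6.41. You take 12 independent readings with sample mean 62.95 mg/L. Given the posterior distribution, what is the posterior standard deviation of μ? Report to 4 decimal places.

For Normal data with known variance σ², a Normal(μ₀, σ₀²) prior on μ is conjugate. Posterior precision = 1/σ₀² + n/σ²; posterior mean is the precision-weighted average of μ₀ and x̄.
σ₀² = 14.74² = 217.2676, σ² = 6.41² = 41.0881; σ² + n·σ₀² = 41.0881 + 12·217.2676 = 2648.2993.
Posterior precision = 1/σ₀² + n/σ² = 1/217.2676 + 12/41.0881 = (σ² + n·σ₀²)/(σ₀²σ²) = 2648.2993/(217.2676·41.0881); posterior variance σₙ² = σ₀²σ²/(σ² + n·σ₀²) = 217.2676·41.0881/2648.2993 = 3.370885.
Posterior SD = √σₙ² = √(217.2676·41.0881/2648.2993) = 1.8360.

1.8360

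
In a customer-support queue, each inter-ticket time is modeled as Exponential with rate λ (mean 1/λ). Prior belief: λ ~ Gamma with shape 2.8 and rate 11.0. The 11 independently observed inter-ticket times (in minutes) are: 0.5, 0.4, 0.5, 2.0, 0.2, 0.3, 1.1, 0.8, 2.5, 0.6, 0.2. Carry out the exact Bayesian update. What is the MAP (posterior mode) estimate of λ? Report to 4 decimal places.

With a Gamma(shape α, rate β) prior on the exponential rate λ, the posterior after n observations with total T = Σxᵢ is Gamma(α+n, β+T).
Sum of observations T = 9.1 minutes; n = 11.
Posterior: Gamma(2.8+11, 11.0+9.1) = Gamma(13.8, 20.1).
Mode = (α−1)/β = 0.6368.

0.6368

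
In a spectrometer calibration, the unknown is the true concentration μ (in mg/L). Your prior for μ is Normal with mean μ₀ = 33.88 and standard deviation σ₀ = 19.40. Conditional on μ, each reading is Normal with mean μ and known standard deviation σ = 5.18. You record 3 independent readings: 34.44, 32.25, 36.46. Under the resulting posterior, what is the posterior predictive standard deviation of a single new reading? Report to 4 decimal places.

For Normal data with known variance σ², a Normal(μ₀, σ₀²) prior on μ is conjugate. Posterior precision = 1/σ₀² + n/σ²; posterior mean is the precision-weighted average of μ₀ and x̄.
σ₀² = 19.40² = 376.36, σ² = 5.18² = 26.8324; σ² + n·σ₀² = 26.8324 + 3·376.36 = 1155.9124.
Posterior precision = 1/σ₀² + n/σ² = 1/376.36 + 3/26.8324 = (σ² + n·σ₀²)/(σ₀²σ²) = 1155.9124/(376.36·26.8324); posterior variance σₙ² = σ₀²σ²/(σ² + n·σ₀²) = 376.36·26.8324/1155.9124 = 8.736512.
Predictive variance for one new observation = σₙ² + σ² = 376.36·26.8324/1155.9124 + 26.8324 = σ²·(σ₀² + 1155.9124)/1155.9124 = 26.8324·1532.2724/1155.9124 = 35.568912; SD = √(26.8324·1532.2724/1155.9124) = 5.9640.

5.9640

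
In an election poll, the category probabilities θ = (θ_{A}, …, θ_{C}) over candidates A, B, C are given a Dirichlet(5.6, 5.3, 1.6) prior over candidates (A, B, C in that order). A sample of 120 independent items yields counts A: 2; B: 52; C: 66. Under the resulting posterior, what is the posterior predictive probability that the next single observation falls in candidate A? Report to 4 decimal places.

0.0574

The Dirichlet prior is conjugate to the Multinomial likelihood: each posterior αⱼ = prior αⱼ + observed count nⱼ.
Posterior concentration: (7.6, 57.3, 67.6), total = 132.5.
P(next = A | data) = α_{A}/Σα = 0.0574.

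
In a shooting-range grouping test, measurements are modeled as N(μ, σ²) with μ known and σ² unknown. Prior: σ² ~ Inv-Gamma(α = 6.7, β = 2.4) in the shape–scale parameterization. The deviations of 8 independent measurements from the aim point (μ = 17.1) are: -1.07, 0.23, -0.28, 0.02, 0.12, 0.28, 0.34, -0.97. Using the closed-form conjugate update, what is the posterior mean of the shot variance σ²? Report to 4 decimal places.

0.3725

With known mean μ and an Inverse-Gamma(α, β) prior on σ², the Normal likelihood is conjugate: posterior is Inv-Gamma(α + n/2, β + Σ(xᵢ−μ)²/2).
Σ(xᵢ−μ)² = (-1.07)² + (0.23)² + (-0.28)² + (0.02)² + (0.12)² + (0.28)² + (0.34)² + (-0.97)² = 2.4259.
Posterior: Inv-Gamma(6.7 + 8/2, 2.4 + 2.4259/2) = Inv-Gamma(10.70, 3.61295).
E[σ²|data] = β/(α−1) = 3.61295/9.70 = 0.3725.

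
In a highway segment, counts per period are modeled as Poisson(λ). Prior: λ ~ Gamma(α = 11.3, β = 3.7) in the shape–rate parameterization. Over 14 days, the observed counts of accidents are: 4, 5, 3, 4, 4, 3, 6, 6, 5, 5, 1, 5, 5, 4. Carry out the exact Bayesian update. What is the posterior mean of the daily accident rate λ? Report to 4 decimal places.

With a Gamma(shape α, rate β) prior, the Poisson likelihood is conjugate: the posterior is Gamma(α + ΣXᵢ, β + n).
Sum of counts S = 60 over n = 14 days.
Posterior: Gamma(α+S, β+n) = Gamma(11.3+60, 3.7+14) = Gamma(71.3, 17.7).
Posterior mean = α/β = 71.3/17.7 = 4.0282.

4.0282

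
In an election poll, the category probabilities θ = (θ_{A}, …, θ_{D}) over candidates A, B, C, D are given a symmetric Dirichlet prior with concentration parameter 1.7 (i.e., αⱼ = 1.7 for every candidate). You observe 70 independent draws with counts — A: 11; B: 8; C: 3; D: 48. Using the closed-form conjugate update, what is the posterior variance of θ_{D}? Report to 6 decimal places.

0.002935

The Dirichlet prior is conjugate to the Multinomial likelihood: each posterior αⱼ = prior αⱼ + observed count nⱼ.
Posterior concentration: (12.7, 9.7, 4.7, 49.7), total = 76.8.
Var[θ_j] = α_j(Σα−α_j)/((Σα)²(Σα+1)) = 49.7·27.1/(76.8²·77.8) = 0.002935.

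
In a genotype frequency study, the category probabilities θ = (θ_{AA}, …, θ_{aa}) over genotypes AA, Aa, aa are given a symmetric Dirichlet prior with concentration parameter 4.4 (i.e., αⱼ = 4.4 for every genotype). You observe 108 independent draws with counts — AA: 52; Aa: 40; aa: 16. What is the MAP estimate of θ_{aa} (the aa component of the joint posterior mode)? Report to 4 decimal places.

0.1641

The Dirichlet prior is conjugate to the Multinomial likelihood: each posterior αⱼ = prior αⱼ + observed count nⱼ.
Posterior concentration: (56.4, 44.4, 20.4), total = 121.2.
Joint mode component: (α_{aa}−1)/(Σα−K) = 19.4/118.2 = 0.1641.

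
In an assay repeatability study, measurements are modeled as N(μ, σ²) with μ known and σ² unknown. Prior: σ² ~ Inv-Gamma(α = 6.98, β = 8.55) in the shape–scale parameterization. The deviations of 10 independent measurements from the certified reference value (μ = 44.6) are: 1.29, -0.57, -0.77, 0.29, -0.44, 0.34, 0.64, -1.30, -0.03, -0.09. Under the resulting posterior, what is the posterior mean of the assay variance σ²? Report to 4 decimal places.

With known mean μ and an Inverse-Gamma(α, β) prior on σ², the Normal likelihood is conjugate: posterior is Inv-Gamma(α + n/2, β + Σ(xᵢ−μ)²/2).
Σ(xᵢ−μ)² = (1.29)² + (-0.57)² + (-0.77)² + (0.29)² + (-0.44)² + (0.34)² + (0.64)² + (-1.30)² + (-0.03)² + (-0.09)² = 5.0838.
Posterior: Inv-Gamma(6.98 + 10/2, 8.55 + 5.0838/2) = Inv-Gamma(11.98, 11.09190).
E[σ²|data] = β/(α−1) = 11.09190/10.98 = 1.0102.

1.0102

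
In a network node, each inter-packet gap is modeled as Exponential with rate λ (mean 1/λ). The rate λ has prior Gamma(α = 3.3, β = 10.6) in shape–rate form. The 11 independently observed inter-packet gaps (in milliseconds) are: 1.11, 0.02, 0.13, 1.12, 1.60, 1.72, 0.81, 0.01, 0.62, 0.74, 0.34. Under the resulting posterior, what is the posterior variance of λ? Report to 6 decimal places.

0.040374

With a Gamma(shape α, rate β) prior on the exponential rate λ, the posterior after n observations with total T = Σxᵢ is Gamma(α+n, β+T).
Sum of observations T = 8.22 milliseconds; n = 11.
Posterior: Gamma(3.3+11, 10.6+8.22) = Gamma(14.3, 18.82).
Var = α/β² = 0.040374.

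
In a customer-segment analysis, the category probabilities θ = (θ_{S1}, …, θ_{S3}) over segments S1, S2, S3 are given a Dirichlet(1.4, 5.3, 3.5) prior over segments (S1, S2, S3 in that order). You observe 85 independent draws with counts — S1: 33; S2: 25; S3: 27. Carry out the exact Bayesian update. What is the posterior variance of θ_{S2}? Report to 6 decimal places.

0.002255

The Dirichlet prior is conjugate to the Multinomial likelihood: each posterior αⱼ = prior αⱼ + observed count nⱼ.
Posterior concentration: (34.4, 30.3, 30.5), total = 95.2.
Var[θ_j] = α_j(Σα−α_j)/((Σα)²(Σα+1)) = 30.3·64.9/(95.2²·96.2) = 0.002255.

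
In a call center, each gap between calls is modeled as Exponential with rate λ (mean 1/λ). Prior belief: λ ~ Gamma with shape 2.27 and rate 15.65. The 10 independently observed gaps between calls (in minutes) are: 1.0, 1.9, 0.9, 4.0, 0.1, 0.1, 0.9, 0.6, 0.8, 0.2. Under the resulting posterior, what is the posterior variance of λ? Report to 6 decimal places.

With a Gamma(shape α, rate β) prior on the exponential rate λ, the posterior after n observations with total T = Σxᵢ is Gamma(α+n, β+T).
Sum of observations T = 10.5 minutes; n = 10.
Posterior: Gamma(2.27+10, 15.65+10.5) = Gamma(12.27, 26.15).
Var = α/β² = 0.017943.

0.017943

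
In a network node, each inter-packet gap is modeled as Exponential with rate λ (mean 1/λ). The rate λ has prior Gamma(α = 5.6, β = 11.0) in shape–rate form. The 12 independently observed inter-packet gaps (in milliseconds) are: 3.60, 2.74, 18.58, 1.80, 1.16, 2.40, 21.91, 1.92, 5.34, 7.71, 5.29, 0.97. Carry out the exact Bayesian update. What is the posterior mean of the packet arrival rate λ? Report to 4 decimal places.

With a Gamma(shape α, rate β) prior on the exponential rate λ, the posterior after n observations with total T = Σxᵢ is Gamma(α+n, β+T).
Sum of observations T = 73.42 milliseconds; n = 12.
Posterior: Gamma(5.6+12, 11.0+73.42) = Gamma(17.6, 84.42).
Posterior mean of λ = α/β = 17.6/84.42 = 0.2085.

0.2085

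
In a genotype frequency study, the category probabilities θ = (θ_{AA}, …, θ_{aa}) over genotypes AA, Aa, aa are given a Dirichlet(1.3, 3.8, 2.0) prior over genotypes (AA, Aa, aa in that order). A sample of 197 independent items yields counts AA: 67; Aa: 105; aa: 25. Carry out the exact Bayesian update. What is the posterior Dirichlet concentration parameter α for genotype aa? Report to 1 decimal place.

The Dirichlet prior is conjugate to the Multinomial likelihood: each posterior αⱼ = prior αⱼ + observed count nⱼ.
Posterior concentration: (68.3, 108.8, 27.0), total = 204.1.
α_{aa} = 2.0 + 25 = 27.0.

27.0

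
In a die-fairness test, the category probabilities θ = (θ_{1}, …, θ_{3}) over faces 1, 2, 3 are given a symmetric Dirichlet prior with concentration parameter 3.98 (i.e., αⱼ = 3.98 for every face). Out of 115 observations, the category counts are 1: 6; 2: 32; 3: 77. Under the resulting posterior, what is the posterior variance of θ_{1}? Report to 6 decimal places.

The Dirichlet prior is conjugate to the Multinomial likelihood: each posterior αⱼ = prior αⱼ + observed count nⱼ.
Posterior concentration: (9.98, 35.98, 80.98), total = 126.94.
Var[θ_j] = α_j(Σα−α_j)/((Σα)²(Σα+1)) = 9.98·116.96/(126.94²·127.94) = 0.000566.

0.000566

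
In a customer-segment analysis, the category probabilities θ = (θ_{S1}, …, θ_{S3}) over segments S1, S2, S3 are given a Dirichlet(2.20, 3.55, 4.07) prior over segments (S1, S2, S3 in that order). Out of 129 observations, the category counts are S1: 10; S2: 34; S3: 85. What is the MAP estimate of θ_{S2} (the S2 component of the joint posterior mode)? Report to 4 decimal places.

The Dirichlet prior is conjugate to the Multinomial likelihood: each posterior αⱼ = prior αⱼ + observed count nⱼ.
Posterior concentration: (12.20, 37.55, 89.07), total = 138.82.
Joint mode component: (α_{S2}−1)/(Σα−K) = 36.55/135.82 = 0.2691.

0.2691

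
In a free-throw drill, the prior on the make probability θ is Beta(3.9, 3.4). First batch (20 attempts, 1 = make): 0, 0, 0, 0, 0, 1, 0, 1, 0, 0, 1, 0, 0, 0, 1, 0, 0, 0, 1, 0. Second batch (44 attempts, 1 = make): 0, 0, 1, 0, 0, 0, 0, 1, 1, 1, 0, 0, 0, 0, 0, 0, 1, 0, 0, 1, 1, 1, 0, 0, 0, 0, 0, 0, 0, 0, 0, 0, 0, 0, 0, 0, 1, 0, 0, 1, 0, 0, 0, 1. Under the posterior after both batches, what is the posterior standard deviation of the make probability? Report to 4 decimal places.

0.0528

The Beta prior is conjugate to a Binomial/Bernoulli likelihood; the update adds successes to α and failures to β.
After batch 1: Beta(3.9+5, 3.4+15) = Beta(8.9, 18.4).
After batch 2: Beta(8.9+11, 18.4+33) = Beta(19.9, 51.4).
Var = αβ/((α+β)²(α+β+1)) = 19.9·51.4/(71.3²·72.3) = 0.00278291; SD = √0.00278291 = 0.0528.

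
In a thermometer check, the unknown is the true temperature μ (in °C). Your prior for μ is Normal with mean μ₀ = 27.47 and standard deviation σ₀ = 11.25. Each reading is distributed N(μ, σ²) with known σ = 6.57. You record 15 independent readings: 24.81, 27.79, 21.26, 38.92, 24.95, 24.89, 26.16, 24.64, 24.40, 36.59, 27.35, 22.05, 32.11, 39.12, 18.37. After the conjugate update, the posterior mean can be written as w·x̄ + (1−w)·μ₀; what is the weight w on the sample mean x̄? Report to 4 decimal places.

0.9778

For Normal data with known variance σ², a Normal(μ₀, σ₀²) prior on μ is conjugate. Posterior precision = 1/σ₀² + n/σ²; posterior mean is the precision-weighted average of μ₀ and x̄.
σ₀² = 11.25² = 126.5625, σ² = 6.57² = 43.1649. Prior precision 1/σ₀² = 1/126.5625; data precision n/σ² = 15/43.1649.
w = (n/σ²)/(1/σ₀² + n/σ²) = n·σ₀²/(σ² + n·σ₀²) = 15·126.5625/(43.1649 + 15·126.5625) = 1898.4375/1941.6024 = 0.9778.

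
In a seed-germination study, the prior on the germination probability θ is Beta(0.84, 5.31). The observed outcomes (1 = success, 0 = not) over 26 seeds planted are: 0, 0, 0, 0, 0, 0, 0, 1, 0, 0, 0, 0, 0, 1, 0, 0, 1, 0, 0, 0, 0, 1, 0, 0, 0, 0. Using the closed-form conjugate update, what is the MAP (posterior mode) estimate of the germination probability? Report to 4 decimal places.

The Beta prior is conjugate to a Binomial/Bernoulli likelihood; the update adds successes to α and failures to β.
Posterior: Beta(α+k, β+n−k) = Beta(0.84+4, 5.31+22) = Beta(4.84, 27.31).
Mode of Beta(a,b) for a,b>1 is (a−1)/(a+b−2) = 3.84/30.15 = 0.1274.

0.1274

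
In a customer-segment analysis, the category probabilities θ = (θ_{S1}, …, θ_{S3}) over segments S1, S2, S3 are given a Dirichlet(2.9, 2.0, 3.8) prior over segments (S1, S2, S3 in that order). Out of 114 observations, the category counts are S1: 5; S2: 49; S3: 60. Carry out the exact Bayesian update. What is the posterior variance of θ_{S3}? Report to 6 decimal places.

The Dirichlet prior is conjugate to the Multinomial likelihood: each posterior αⱼ = prior αⱼ + observed count nⱼ.
Posterior concentration: (7.9, 51.0, 63.8), total = 122.7.
Var[θ_j] = α_j(Σα−α_j)/((Σα)²(Σα+1)) = 63.8·58.9/(122.7²·123.7) = 0.002018.

0.002018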